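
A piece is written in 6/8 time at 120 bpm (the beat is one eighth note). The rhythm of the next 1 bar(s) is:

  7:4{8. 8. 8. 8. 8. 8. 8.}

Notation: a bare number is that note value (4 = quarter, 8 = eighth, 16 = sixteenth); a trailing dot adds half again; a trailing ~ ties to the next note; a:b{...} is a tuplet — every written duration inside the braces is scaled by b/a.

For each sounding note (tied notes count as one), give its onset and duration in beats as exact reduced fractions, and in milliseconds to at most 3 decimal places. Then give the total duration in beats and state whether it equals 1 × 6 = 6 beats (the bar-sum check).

1) 0.0ms=0b +428.571ms=6/7b
2) 428.571ms=6/7b +428.571ms=6/7b
3) 857.143ms=12/7b +428.571ms=6/7b
4) 1285.714ms=18/7b +428.571ms=6/7b
5) 1714.286ms=24/7b +428.571ms=6/7b
6) 2142.857ms=30/7b +428.571ms=6/7b
7) 2571.429ms=36/7b +428.571ms=6/7b
Σ=6b of 6 (120bpm 6/8) — PASS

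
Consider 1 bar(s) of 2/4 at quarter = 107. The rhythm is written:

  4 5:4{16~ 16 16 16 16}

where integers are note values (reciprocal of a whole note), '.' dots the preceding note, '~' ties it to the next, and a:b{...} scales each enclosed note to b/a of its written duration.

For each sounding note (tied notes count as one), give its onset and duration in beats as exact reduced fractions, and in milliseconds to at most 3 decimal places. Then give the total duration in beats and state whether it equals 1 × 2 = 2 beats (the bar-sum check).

1) 0.0ms=0b +560.748ms=1b
2) 560.748ms=1b +224.299ms=2/5b
3) 785.047ms=7/5b +112.15ms=1/5b
4) 897.196ms=8/5b +112.15ms=1/5b
5) 1009.346ms=9/5b +112.15ms=1/5b
Σ=2b of 2 (107bpm 2/4) — PASS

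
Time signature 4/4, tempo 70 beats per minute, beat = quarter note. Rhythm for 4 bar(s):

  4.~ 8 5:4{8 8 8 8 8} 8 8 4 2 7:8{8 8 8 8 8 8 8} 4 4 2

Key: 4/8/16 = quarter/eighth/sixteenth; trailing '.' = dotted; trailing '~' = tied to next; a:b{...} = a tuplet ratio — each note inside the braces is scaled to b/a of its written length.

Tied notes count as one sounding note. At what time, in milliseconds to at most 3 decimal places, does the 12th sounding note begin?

1. 0.0ms @ 0 + 1714.286ms (2)
2. 1714.286ms @ 2 + 342.857ms (2/5)
3. 2057.143ms @ 12/5 + 342.857ms (2/5)
4. 2400.0ms @ 14/5 + 342.857ms (2/5)
5. 2742.857ms @ 16/5 + 342.857ms (2/5)
6. 3085.714ms @ 18/5 + 342.857ms (2/5)
7. 3428.571ms @ 4 + 428.571ms (1/2)
8. 3857.143ms @ 9/2 + 428.571ms (1/2)
9. 4285.714ms @ 5 + 857.143ms (1)
10. 5142.857ms @ 6 + 1714.286ms (2)
11. 6857.143ms @ 8 + 489.796ms (4/7)
12. 7346.939ms @ 60/7 + 489.796ms (4/7)
13. 7836.735ms @ 64/7 + 489.796ms (4/7)
14. 8326.531ms @ 68/7 + 489.796ms (4/7)
15. 8816.327ms @ 72/7 + 489.796ms (4/7)
16. 9306.122ms @ 76/7 + 489.796ms (4/7)
17. 9795.918ms @ 80/7 + 489.796ms (4/7)
18. 10285.714ms @ 12 + 857.143ms (1)
19. 11142.857ms @ 13 + 857.143ms (1)
20. 12000.0ms @ 14 + 1714.286ms (2)

note 12 onset = 60/7b = 7346.939ms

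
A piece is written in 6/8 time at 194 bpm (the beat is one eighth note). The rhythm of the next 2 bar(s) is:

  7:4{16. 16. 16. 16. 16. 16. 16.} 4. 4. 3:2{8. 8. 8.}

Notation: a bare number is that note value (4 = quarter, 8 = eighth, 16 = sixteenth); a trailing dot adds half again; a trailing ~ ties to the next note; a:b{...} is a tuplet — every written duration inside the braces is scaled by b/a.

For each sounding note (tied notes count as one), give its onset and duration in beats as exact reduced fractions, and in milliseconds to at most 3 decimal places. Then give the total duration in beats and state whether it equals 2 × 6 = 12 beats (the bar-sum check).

1) 0.0ms=0b +132.548ms=3/7b
2) 132.548ms=3/7b +132.548ms=3/7b
3) 265.096ms=6/7b +132.548ms=3/7b
4) 397.644ms=9/7b +132.548ms=3/7b
5) 530.191ms=12/7b +132.548ms=3/7b
6) 662.739ms=15/7b +132.548ms=3/7b
7) 795.287ms=18/7b +132.548ms=3/7b
8) 927.835ms=3b +927.835ms=3b
9) 1855.67ms=6b +927.835ms=3b
10) 2783.505ms=9b +309.278ms=1b
11) 3092.784ms=10b +309.278ms=1b
12) 3402.062ms=11b +309.278ms=1b
Σ=12b of 12 (194bpm 6/8) — PASS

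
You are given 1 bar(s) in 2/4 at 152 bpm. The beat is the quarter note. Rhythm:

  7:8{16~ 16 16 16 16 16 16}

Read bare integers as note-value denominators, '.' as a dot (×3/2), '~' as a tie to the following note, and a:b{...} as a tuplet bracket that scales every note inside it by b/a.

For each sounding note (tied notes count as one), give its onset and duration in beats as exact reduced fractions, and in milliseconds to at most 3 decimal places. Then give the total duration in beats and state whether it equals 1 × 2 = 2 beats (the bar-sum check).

1) 0.0ms=0b +225.564ms=4/7b
2) 225.564ms=4/7b +112.782ms=2/7b
3) 338.346ms=6/7b +112.782ms=2/7b
4) 451.128ms=8/7b +112.782ms=2/7b
5) 563.91ms=10/7b +112.782ms=2/7b
6) 676.692ms=12/7b +112.782ms=2/7b
Σ=2b of 2 (152bpm 2/4) — PASS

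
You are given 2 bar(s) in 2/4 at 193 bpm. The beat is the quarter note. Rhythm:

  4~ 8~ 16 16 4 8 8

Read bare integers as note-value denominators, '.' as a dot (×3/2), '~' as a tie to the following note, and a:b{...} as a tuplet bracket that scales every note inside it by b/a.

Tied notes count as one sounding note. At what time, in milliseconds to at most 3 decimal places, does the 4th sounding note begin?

note 4 onset = 3b = 932.642ms

1. 0.0ms @ 0 + 544.041ms (7/4)
2. 544.041ms @ 7/4 + 77.72ms (1/4)
3. 621.762ms @ 2 + 310.881ms (1)
4. 932.642ms @ 3 + 155.44ms (1/2)
5. 1088.083ms @ 7/2 + 155.44ms (1/2)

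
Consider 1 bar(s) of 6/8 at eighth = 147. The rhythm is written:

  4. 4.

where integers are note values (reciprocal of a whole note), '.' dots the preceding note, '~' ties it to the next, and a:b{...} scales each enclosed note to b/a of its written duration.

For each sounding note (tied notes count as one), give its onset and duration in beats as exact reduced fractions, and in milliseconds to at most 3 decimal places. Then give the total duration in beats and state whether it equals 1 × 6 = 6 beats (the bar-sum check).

1) 0.0ms=0b +1224.49ms=3b
2) 1224.49ms=3b +1224.49ms=3b
Σ=6b of 6 (147bpm 6/8) — PASS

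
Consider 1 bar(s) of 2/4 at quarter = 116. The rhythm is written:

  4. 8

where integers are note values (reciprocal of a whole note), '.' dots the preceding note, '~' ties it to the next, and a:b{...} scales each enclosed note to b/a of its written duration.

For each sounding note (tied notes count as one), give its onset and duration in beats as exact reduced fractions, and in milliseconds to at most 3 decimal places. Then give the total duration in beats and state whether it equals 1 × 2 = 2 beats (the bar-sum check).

1) 0.0ms=0b +775.862ms=3/2b
2) 775.862ms=3/2b +258.621ms=1/2b
Σ=2b of 2 (116bpm 2/4) — PASS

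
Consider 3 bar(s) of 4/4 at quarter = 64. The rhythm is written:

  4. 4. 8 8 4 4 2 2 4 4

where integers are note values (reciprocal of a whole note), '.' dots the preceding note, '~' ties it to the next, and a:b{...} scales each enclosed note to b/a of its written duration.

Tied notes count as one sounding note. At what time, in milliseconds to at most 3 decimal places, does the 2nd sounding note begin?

note 2 onset = 3/2b = 1406.25ms

1. 0.0ms @ 0 + 1406.25ms (3/2)
2. 1406.25ms @ 3/2 + 1406.25ms (3/2)
3. 2812.5ms @ 3 + 468.75ms (1/2)
4. 3281.25ms @ 7/2 + 468.75ms (1/2)
5. 3750.0ms @ 4 + 937.5ms (1)
6. 4687.5ms @ 5 + 937.5ms (1)
7. 5625.0ms @ 6 + 1875.0ms (2)
8. 7500.0ms @ 8 + 1875.0ms (2)
9. 9375.0ms @ 10 + 937.5ms (1)
10. 10312.5ms @ 11 + 937.5ms (1)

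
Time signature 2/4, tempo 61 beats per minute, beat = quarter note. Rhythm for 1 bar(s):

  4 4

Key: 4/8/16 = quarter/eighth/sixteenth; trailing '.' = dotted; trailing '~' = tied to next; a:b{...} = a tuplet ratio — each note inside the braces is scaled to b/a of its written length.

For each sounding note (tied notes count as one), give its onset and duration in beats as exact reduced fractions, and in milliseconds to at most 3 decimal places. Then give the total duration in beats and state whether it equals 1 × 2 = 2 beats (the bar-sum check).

1) 0.0ms=0b +983.607ms=1b
2) 983.607ms=1b +983.607ms=1b
Σ=2b of 2 (61bpm 2/4) — PASS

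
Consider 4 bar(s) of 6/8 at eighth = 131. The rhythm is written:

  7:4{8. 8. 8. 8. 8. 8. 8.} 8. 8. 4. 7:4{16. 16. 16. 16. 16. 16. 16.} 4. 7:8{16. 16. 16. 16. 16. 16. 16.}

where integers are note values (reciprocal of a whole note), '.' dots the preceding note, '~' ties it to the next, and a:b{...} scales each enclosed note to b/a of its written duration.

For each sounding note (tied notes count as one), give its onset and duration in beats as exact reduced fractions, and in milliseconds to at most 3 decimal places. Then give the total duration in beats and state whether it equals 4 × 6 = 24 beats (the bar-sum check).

1) 0.0ms=0b +392.585ms=6/7b
2) 392.585ms=6/7b +392.585ms=6/7b
3) 785.169ms=12/7b +392.585ms=6/7b
4) 1177.754ms=18/7b +392.585ms=6/7b
5) 1570.338ms=24/7b +392.585ms=6/7b
6) 1962.923ms=30/7b +392.585ms=6/7b
7) 2355.507ms=36/7b +392.585ms=6/7b
8) 2748.092ms=6b +687.023ms=3/2b
9) 3435.115ms=15/2b +687.023ms=3/2b
10) 4122.137ms=9b +1374.046ms=3b
11) 5496.183ms=12b +196.292ms=3/7b
12) 5692.475ms=87/7b +196.292ms=3/7b
13) 5888.768ms=90/7b +196.292ms=3/7b
14) 6085.06ms=93/7b +196.292ms=3/7b
15) 6281.352ms=96/7b +196.292ms=3/7b
16) 6477.644ms=99/7b +196.292ms=3/7b
17) 6673.937ms=102/7b +196.292ms=3/7b
18) 6870.229ms=15b +1374.046ms=3b
19) 8244.275ms=18b +392.585ms=6/7b
20) 8636.859ms=132/7b +392.585ms=6/7b
21) 9029.444ms=138/7b +392.585ms=6/7b
22) 9422.028ms=144/7b +392.585ms=6/7b
23) 9814.613ms=150/7b +392.585ms=6/7b
24) 10207.197ms=156/7b +392.585ms=6/7b
25) 10599.782ms=162/7b +392.585ms=6/7b
Σ=24b of 24 (131bpm 6/8) — PASS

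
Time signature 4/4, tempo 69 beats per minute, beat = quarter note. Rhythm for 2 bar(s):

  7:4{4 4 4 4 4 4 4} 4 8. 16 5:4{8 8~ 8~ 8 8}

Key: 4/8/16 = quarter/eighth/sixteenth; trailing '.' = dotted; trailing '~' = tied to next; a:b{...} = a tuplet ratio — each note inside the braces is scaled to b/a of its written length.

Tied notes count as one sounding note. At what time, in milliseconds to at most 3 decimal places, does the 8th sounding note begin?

1. 0.0ms @ 0 + 496.894ms (4/7)
2. 496.894ms @ 4/7 + 496.894ms (4/7)
3. 993.789ms @ 8/7 + 496.894ms (4/7)
4. 1490.683ms @ 12/7 + 496.894ms (4/7)
5. 1987.578ms @ 16/7 + 496.894ms (4/7)
6. 2484.472ms @ 20/7 + 496.894ms (4/7)
7. 2981.366ms @ 24/7 + 496.894ms (4/7)
8. 3478.261ms @ 4 + 869.565ms (1)
9. 4347.826ms @ 5 + 652.174ms (3/4)
10. 5000.0ms @ 23/4 + 217.391ms (1/4)
11. 5217.391ms @ 6 + 347.826ms (2/5)
12. 5565.217ms @ 32/5 + 1043.478ms (6/5)
13. 6608.696ms @ 38/5 + 347.826ms (2/5)

note 8 onset = 4b = 3478.261ms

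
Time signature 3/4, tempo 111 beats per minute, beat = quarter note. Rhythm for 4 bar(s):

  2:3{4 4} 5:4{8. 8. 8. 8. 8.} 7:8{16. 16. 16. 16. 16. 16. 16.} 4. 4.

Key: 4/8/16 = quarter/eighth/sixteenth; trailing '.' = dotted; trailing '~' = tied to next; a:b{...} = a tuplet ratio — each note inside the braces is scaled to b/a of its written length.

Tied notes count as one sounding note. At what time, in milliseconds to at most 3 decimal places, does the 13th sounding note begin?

note 13 onset = 57/7b = 4401.544ms

1. 0.0ms @ 0 + 810.811ms (3/2)
2. 810.811ms @ 3/2 + 810.811ms (3/2)
3. 1621.622ms @ 3 + 324.324ms (3/5)
4. 1945.946ms @ 18/5 + 324.324ms (3/5)
5. 2270.27ms @ 21/5 + 324.324ms (3/5)
6. 2594.595ms @ 24/5 + 324.324ms (3/5)
7. 2918.919ms @ 27/5 + 324.324ms (3/5)
8. 3243.243ms @ 6 + 231.66ms (3/7)
9. 3474.903ms @ 45/7 + 231.66ms (3/7)
10. 3706.564ms @ 48/7 + 231.66ms (3/7)
11. 3938.224ms @ 51/7 + 231.66ms (3/7)
12. 4169.884ms @ 54/7 + 231.66ms (3/7)
13. 4401.544ms @ 57/7 + 231.66ms (3/7)
14. 4633.205ms @ 60/7 + 231.66ms (3/7)
15. 4864.865ms @ 9 + 810.811ms (3/2)
16. 5675.676ms @ 21/2 + 810.811ms (3/2)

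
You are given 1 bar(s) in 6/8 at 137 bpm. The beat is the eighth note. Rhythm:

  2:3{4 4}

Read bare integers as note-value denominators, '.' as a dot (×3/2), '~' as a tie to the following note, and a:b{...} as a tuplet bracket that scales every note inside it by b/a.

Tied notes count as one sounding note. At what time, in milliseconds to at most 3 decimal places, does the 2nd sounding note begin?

1. 0.0ms @ 0 + 1313.869ms (3)
2. 1313.869ms @ 3 + 1313.869ms (3)

note 2 onset = 3b = 1313.869ms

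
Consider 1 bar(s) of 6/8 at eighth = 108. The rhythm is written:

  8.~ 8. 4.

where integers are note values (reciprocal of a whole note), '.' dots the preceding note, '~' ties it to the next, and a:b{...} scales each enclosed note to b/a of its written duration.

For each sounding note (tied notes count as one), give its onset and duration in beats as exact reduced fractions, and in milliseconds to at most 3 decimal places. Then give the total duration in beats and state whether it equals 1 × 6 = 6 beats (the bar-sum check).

1) 0.0ms=0b +1666.667ms=3b
2) 1666.667ms=3b +1666.667ms=3b
Σ=6b of 6 (108bpm 6/8) — PASS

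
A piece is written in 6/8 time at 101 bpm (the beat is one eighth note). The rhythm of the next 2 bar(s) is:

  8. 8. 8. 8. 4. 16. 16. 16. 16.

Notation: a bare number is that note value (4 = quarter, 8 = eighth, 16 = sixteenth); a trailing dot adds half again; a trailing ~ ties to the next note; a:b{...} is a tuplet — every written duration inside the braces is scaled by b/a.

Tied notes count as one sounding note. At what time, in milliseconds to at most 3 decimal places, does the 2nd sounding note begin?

note 2 onset = 3/2b = 891.089ms

1. 0.0ms @ 0 + 891.089ms (3/2)
2. 891.089ms @ 3/2 + 891.089ms (3/2)
3. 1782.178ms @ 3 + 891.089ms (3/2)
4. 2673.267ms @ 9/2 + 891.089ms (3/2)
5. 3564.356ms @ 6 + 1782.178ms (3)
6. 5346.535ms @ 9 + 445.545ms (3/4)
7. 5792.079ms @ 39/4 + 445.545ms (3/4)
8. 6237.624ms @ 21/2 + 445.545ms (3/4)
9. 6683.168ms @ 45/4 + 445.545ms (3/4)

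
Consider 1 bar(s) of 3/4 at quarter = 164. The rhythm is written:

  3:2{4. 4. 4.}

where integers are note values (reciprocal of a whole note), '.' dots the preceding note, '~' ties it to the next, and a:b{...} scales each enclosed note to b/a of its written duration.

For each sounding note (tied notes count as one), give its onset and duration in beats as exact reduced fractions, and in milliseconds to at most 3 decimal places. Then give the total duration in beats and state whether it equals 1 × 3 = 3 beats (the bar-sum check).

1) 0.0ms=0b +365.854ms=1b
2) 365.854ms=1b +365.854ms=1b
3) 731.707ms=2b +365.854ms=1b
Σ=3b of 3 (164bpm 3/4) — PASS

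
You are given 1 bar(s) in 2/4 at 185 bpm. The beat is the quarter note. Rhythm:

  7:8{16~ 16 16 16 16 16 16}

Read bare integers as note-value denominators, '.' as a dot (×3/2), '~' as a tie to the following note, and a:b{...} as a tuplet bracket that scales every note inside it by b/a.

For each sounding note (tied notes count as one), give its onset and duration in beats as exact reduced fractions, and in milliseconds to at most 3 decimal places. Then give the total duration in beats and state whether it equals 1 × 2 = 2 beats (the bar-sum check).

1) 0.0ms=0b +185.328ms=4/7b
2) 185.328ms=4/7b +92.664ms=2/7b
3) 277.992ms=6/7b +92.664ms=2/7b
4) 370.656ms=8/7b +92.664ms=2/7b
5) 463.32ms=10/7b +92.664ms=2/7b
6) 555.985ms=12/7b +92.664ms=2/7b
Σ=2b of 2 (185bpm 2/4) — PASS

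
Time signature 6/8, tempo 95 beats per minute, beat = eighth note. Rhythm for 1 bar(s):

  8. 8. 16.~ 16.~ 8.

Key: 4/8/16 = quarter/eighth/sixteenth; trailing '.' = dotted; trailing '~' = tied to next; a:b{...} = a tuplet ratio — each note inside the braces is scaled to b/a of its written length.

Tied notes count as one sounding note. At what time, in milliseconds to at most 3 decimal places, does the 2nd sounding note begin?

note 2 onset = 3/2b = 947.368ms

1. 0.0ms @ 0 + 947.368ms (3/2)
2. 947.368ms @ 3/2 + 947.368ms (3/2)
3. 1894.737ms @ 3 + 1894.737ms (3)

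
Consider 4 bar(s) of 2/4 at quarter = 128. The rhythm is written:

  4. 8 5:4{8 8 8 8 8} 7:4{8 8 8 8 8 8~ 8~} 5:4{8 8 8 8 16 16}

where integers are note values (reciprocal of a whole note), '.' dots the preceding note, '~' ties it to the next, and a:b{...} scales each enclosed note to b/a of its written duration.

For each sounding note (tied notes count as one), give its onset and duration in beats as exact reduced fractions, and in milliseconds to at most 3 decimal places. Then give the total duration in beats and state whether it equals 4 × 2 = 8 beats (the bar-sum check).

1) 0.0ms=0b +703.125ms=3/2b
2) 703.125ms=3/2b +234.375ms=1/2b
3) 937.5ms=2b +187.5ms=2/5b
4) 1125.0ms=12/5b +187.5ms=2/5b
5) 1312.5ms=14/5b +187.5ms=2/5b
6) 1500.0ms=16/5b +187.5ms=2/5b
7) 1687.5ms=18/5b +187.5ms=2/5b
8) 1875.0ms=4b +133.929ms=2/7b
9) 2008.929ms=30/7b +133.929ms=2/7b
10) 2142.857ms=32/7b +133.929ms=2/7b
11) 2276.786ms=34/7b +133.929ms=2/7b
12) 2410.714ms=36/7b +133.929ms=2/7b
13) 2544.643ms=38/7b +455.357ms=34/35b
14) 3000.0ms=32/5b +187.5ms=2/5b
15) 3187.5ms=34/5b +187.5ms=2/5b
16) 3375.0ms=36/5b +187.5ms=2/5b
17) 3562.5ms=38/5b +93.75ms=1/5b
18) 3656.25ms=39/5b +93.75ms=1/5b
Σ=8b of 8 (128bpm 2/4) — PASS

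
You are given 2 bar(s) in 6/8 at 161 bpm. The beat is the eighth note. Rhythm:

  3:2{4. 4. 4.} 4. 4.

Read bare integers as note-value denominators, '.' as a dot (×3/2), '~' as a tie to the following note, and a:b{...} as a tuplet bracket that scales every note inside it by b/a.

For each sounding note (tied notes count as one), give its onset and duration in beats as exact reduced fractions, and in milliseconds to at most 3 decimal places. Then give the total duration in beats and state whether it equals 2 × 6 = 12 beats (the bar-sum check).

1) 0.0ms=0b +745.342ms=2b
2) 745.342ms=2b +745.342ms=2b
3) 1490.683ms=4b +745.342ms=2b
4) 2236.025ms=6b +1118.012ms=3b
5) 3354.037ms=9b +1118.012ms=3b
Σ=12b of 12 (161bpm 6/8) — PASS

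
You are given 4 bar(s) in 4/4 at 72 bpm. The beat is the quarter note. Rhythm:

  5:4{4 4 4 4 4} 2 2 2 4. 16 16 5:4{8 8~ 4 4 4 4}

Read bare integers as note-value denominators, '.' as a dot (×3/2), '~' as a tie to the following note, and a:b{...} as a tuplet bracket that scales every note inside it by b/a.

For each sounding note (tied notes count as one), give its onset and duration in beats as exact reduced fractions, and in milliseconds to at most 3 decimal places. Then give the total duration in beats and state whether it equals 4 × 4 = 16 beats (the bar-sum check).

1) 0.0ms=0b +666.667ms=4/5b
2) 666.667ms=4/5b +666.667ms=4/5b
3) 1333.333ms=8/5b +666.667ms=4/5b
4) 2000.0ms=12/5b +666.667ms=4/5b
5) 2666.667ms=16/5b +666.667ms=4/5b
6) 3333.333ms=4b +1666.667ms=2b
7) 5000.0ms=6b +1666.667ms=2b
8) 6666.667ms=8b +1666.667ms=2b
9) 8333.333ms=10b +1250.0ms=3/2b
10) 9583.333ms=23/2b +208.333ms=1/4b
11) 9791.667ms=47/4b +208.333ms=1/4b
12) 10000.0ms=12b +333.333ms=2/5b
13) 10333.333ms=62/5b +1000.0ms=6/5b
14) 11333.333ms=68/5b +666.667ms=4/5b
15) 12000.0ms=72/5b +666.667ms=4/5b
16) 12666.667ms=76/5b +666.667ms=4/5b
Σ=16b of 16 (72bpm 4/4) — PASS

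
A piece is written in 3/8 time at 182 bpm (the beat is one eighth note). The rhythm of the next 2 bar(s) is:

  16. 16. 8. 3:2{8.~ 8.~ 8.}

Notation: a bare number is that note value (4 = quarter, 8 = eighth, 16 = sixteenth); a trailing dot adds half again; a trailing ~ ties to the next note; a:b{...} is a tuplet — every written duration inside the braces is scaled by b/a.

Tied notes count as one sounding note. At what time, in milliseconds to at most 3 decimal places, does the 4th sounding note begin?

1. 0.0ms @ 0 + 247.253ms (3/4)
2. 247.253ms @ 3/4 + 247.253ms (3/4)
3. 494.505ms @ 3/2 + 494.505ms (3/2)
4. 989.011ms @ 3 + 989.011ms (3)

note 4 onset = 3b = 989.011ms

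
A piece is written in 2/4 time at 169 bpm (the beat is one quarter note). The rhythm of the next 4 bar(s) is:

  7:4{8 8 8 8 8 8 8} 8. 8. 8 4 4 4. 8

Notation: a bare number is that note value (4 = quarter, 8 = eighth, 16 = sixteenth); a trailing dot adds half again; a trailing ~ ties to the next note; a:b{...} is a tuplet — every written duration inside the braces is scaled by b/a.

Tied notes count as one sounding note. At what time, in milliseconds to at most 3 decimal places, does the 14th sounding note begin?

1. 0.0ms @ 0 + 101.437ms (2/7)
2. 101.437ms @ 2/7 + 101.437ms (2/7)
3. 202.874ms @ 4/7 + 101.437ms (2/7)
4. 304.311ms @ 6/7 + 101.437ms (2/7)
5. 405.748ms @ 8/7 + 101.437ms (2/7)
6. 507.185ms @ 10/7 + 101.437ms (2/7)
7. 608.622ms @ 12/7 + 101.437ms (2/7)
8. 710.059ms @ 2 + 266.272ms (3/4)
9. 976.331ms @ 11/4 + 266.272ms (3/4)
10. 1242.604ms @ 7/2 + 177.515ms (1/2)
11. 1420.118ms @ 4 + 355.03ms (1)
12. 1775.148ms @ 5 + 355.03ms (1)
13. 2130.178ms @ 6 + 532.544ms (3/2)
14. 2662.722ms @ 15/2 + 177.515ms (1/2)

note 14 onset = 15/2b = 2662.722ms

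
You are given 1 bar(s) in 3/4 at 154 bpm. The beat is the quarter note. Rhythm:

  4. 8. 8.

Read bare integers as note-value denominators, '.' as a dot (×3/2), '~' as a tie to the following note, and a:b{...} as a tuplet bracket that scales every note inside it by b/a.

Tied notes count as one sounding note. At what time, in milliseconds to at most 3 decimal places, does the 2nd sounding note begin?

1. 0.0ms @ 0 + 584.416ms (3/2)
2. 584.416ms @ 3/2 + 292.208ms (3/4)
3. 876.623ms @ 9/4 + 292.208ms (3/4)

note 2 onset = 3/2b = 584.416ms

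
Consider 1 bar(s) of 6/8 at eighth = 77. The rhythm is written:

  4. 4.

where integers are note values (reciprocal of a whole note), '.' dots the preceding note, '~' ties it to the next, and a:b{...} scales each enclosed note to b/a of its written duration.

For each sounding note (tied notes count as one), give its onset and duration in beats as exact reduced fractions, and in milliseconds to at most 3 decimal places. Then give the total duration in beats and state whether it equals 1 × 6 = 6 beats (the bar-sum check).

1) 0.0ms=0b +2337.662ms=3b
2) 2337.662ms=3b +2337.662ms=3b
Σ=6b of 6 (77bpm 6/8) — PASS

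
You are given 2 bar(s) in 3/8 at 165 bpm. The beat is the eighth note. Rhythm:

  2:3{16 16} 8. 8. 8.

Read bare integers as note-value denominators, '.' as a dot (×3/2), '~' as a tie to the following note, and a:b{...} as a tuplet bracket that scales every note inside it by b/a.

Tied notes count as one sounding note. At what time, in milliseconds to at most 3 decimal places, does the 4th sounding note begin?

1. 0.0ms @ 0 + 272.727ms (3/4)
2. 272.727ms @ 3/4 + 272.727ms (3/4)
3. 545.455ms @ 3/2 + 545.455ms (3/2)
4. 1090.909ms @ 3 + 545.455ms (3/2)
5. 1636.364ms @ 9/2 + 545.455ms (3/2)

note 4 onset = 3b = 1090.909ms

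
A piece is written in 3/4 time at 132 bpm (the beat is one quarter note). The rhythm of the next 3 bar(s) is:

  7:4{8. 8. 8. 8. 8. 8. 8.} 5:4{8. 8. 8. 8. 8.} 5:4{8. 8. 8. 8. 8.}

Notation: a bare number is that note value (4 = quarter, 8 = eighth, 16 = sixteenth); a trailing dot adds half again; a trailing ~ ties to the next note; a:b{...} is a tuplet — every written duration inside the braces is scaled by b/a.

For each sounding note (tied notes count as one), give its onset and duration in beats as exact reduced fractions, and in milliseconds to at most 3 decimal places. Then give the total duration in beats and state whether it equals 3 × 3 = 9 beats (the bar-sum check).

1) 0.0ms=0b +194.805ms=3/7b
2) 194.805ms=3/7b +194.805ms=3/7b
3) 389.61ms=6/7b +194.805ms=3/7b
4) 584.416ms=9/7b +194.805ms=3/7b
5) 779.221ms=12/7b +194.805ms=3/7b
6) 974.026ms=15/7b +194.805ms=3/7b
7) 1168.831ms=18/7b +194.805ms=3/7b
8) 1363.636ms=3b +272.727ms=3/5b
9) 1636.364ms=18/5b +272.727ms=3/5b
10) 1909.091ms=21/5b +272.727ms=3/5b
11) 2181.818ms=24/5b +272.727ms=3/5b
12) 2454.545ms=27/5b +272.727ms=3/5b
13) 2727.273ms=6b +272.727ms=3/5b
14) 3000.0ms=33/5b +272.727ms=3/5b
15) 3272.727ms=36/5b +272.727ms=3/5b
16) 3545.455ms=39/5b +272.727ms=3/5b
17) 3818.182ms=42/5b +272.727ms=3/5b
Σ=9b of 9 (132bpm 3/4) — PASS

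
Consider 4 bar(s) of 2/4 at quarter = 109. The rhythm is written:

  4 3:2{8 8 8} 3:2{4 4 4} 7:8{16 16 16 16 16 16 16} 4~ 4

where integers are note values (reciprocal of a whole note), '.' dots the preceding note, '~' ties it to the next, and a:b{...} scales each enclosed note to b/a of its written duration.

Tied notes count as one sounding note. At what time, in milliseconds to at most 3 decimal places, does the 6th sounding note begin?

note 6 onset = 8/3b = 1467.89ms

1. 0.0ms @ 0 + 550.459ms (1)
2. 550.459ms @ 1 + 183.486ms (1/3)
3. 733.945ms @ 4/3 + 183.486ms (1/3)
4. 917.431ms @ 5/3 + 183.486ms (1/3)
5. 1100.917ms @ 2 + 366.972ms (2/3)
6. 1467.89ms @ 8/3 + 366.972ms (2/3)
7. 1834.862ms @ 10/3 + 366.972ms (2/3)
8. 2201.835ms @ 4 + 157.274ms (2/7)
9. 2359.109ms @ 30/7 + 157.274ms (2/7)
10. 2516.383ms @ 32/7 + 157.274ms (2/7)
11. 2673.657ms @ 34/7 + 157.274ms (2/7)
12. 2830.931ms @ 36/7 + 157.274ms (2/7)
13. 2988.204ms @ 38/7 + 157.274ms (2/7)
14. 3145.478ms @ 40/7 + 157.274ms (2/7)
15. 3302.752ms @ 6 + 1100.917ms (2)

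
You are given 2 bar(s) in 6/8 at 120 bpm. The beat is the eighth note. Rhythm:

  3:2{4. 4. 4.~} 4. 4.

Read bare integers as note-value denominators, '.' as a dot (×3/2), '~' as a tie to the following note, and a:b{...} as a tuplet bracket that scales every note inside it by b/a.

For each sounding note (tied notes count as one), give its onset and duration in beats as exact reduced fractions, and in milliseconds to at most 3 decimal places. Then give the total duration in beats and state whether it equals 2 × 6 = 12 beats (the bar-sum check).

1) 0.0ms=0b +1000.0ms=2b
2) 1000.0ms=2b +1000.0ms=2b
3) 2000.0ms=4b +2500.0ms=5b
4) 4500.0ms=9b +1500.0ms=3b
Σ=12b of 12 (120bpm 6/8) — PASS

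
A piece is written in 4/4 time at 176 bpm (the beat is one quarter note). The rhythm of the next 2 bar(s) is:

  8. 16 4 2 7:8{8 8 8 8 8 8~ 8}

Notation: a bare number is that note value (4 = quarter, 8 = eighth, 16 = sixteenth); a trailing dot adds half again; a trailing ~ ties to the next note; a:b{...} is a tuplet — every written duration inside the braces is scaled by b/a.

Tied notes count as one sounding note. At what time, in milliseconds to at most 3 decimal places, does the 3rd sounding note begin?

note 3 onset = 1b = 340.909ms

1. 0.0ms @ 0 + 255.682ms (3/4)
2. 255.682ms @ 3/4 + 85.227ms (1/4)
3. 340.909ms @ 1 + 340.909ms (1)
4. 681.818ms @ 2 + 681.818ms (2)
5. 1363.636ms @ 4 + 194.805ms (4/7)
6. 1558.442ms @ 32/7 + 194.805ms (4/7)
7. 1753.247ms @ 36/7 + 194.805ms (4/7)
8. 1948.052ms @ 40/7 + 194.805ms (4/7)
9. 2142.857ms @ 44/7 + 194.805ms (4/7)
10. 2337.662ms @ 48/7 + 389.61ms (8/7)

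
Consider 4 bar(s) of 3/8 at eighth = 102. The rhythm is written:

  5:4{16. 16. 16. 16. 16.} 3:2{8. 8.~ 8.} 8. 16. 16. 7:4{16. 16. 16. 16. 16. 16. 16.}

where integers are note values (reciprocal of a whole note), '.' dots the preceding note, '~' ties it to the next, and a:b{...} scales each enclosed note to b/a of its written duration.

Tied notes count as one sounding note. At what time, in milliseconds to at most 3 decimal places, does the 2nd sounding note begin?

1. 0.0ms @ 0 + 352.941ms (3/5)
2. 352.941ms @ 3/5 + 352.941ms (3/5)
3. 705.882ms @ 6/5 + 352.941ms (3/5)
4. 1058.824ms @ 9/5 + 352.941ms (3/5)
5. 1411.765ms @ 12/5 + 352.941ms (3/5)
6. 1764.706ms @ 3 + 588.235ms (1)
7. 2352.941ms @ 4 + 1176.471ms (2)
8. 3529.412ms @ 6 + 882.353ms (3/2)
9. 4411.765ms @ 15/2 + 441.176ms (3/4)
10. 4852.941ms @ 33/4 + 441.176ms (3/4)
11. 5294.118ms @ 9 + 252.101ms (3/7)
12. 5546.218ms @ 66/7 + 252.101ms (3/7)
13. 5798.319ms @ 69/7 + 252.101ms (3/7)
14. 6050.42ms @ 72/7 + 252.101ms (3/7)
15. 6302.521ms @ 75/7 + 252.101ms (3/7)
16. 6554.622ms @ 78/7 + 252.101ms (3/7)
17. 6806.723ms @ 81/7 + 252.101ms (3/7)

note 2 onset = 3/5b = 352.941ms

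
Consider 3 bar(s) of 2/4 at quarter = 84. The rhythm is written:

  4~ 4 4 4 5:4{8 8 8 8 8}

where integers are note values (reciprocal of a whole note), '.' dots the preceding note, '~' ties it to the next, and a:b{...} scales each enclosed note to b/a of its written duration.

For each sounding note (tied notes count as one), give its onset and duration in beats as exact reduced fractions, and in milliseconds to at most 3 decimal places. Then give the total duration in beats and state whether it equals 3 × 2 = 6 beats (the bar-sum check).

1) 0.0ms=0b +1428.571ms=2b
2) 1428.571ms=2b +714.286ms=1b
3) 2142.857ms=3b +714.286ms=1b
4) 2857.143ms=4b +285.714ms=2/5b
5) 3142.857ms=22/5b +285.714ms=2/5b
6) 3428.571ms=24/5b +285.714ms=2/5b
7) 3714.286ms=26/5b +285.714ms=2/5b
8) 4000.0ms=28/5b +285.714ms=2/5b
Σ=6b of 6 (84bpm 2/4) — PASS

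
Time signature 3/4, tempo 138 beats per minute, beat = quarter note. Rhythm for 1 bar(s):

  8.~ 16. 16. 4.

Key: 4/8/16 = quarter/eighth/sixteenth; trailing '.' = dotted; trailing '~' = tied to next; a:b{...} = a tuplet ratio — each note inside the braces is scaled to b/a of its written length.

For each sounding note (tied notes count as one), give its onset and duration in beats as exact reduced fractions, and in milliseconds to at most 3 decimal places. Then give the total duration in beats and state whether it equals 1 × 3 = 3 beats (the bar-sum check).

1) 0.0ms=0b +489.13ms=9/8b
2) 489.13ms=9/8b +163.043ms=3/8b
3) 652.174ms=3/2b +652.174ms=3/2b
Σ=3b of 3 (138bpm 3/4) — PASS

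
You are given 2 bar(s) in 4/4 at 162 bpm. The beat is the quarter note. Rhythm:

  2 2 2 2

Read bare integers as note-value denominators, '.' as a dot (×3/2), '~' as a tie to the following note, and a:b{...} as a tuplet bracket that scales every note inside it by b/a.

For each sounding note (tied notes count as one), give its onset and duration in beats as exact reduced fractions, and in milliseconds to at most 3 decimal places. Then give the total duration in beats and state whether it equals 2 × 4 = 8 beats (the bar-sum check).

1) 0.0ms=0b +740.741ms=2b
2) 740.741ms=2b +740.741ms=2b
3) 1481.481ms=4b +740.741ms=2b
4) 2222.222ms=6b +740.741ms=2b
Σ=8b of 8 (162bpm 4/4) — PASS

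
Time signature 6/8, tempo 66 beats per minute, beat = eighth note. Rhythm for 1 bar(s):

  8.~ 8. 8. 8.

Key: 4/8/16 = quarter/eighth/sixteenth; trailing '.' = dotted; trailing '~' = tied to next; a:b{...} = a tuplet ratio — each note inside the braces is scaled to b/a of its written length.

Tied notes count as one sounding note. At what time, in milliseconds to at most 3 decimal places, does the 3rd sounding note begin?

1. 0.0ms @ 0 + 2727.273ms (3)
2. 2727.273ms @ 3 + 1363.636ms (3/2)
3. 4090.909ms @ 9/2 + 1363.636ms (3/2)

note 3 onset = 9/2b = 4090.909ms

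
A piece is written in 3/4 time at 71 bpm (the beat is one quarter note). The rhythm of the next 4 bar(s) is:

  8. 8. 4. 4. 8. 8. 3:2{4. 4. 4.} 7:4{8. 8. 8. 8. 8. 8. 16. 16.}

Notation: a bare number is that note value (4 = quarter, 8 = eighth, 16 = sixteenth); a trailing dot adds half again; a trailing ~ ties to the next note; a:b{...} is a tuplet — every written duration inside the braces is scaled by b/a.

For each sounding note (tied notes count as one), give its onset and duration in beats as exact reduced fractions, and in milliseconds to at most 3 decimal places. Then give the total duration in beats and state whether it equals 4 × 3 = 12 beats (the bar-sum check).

1) 0.0ms=0b +633.803ms=3/4b
2) 633.803ms=3/4b +633.803ms=3/4b
3) 1267.606ms=3/2b +1267.606ms=3/2b
4) 2535.211ms=3b +1267.606ms=3/2b
5) 3802.817ms=9/2b +633.803ms=3/4b
6) 4436.62ms=21/4b +633.803ms=3/4b
7) 5070.423ms=6b +845.07ms=1b
8) 5915.493ms=7b +845.07ms=1b
9) 6760.563ms=8b +845.07ms=1b
10) 7605.634ms=9b +362.173ms=3/7b
11) 7967.807ms=66/7b +362.173ms=3/7b
12) 8329.98ms=69/7b +362.173ms=3/7b
13) 8692.153ms=72/7b +362.173ms=3/7b
14) 9054.326ms=75/7b +362.173ms=3/7b
15) 9416.499ms=78/7b +362.173ms=3/7b
16) 9778.672ms=81/7b +181.087ms=3/14b
17) 9959.759ms=165/14b +181.087ms=3/14b
Σ=12b of 12 (71bpm 3/4) — PASS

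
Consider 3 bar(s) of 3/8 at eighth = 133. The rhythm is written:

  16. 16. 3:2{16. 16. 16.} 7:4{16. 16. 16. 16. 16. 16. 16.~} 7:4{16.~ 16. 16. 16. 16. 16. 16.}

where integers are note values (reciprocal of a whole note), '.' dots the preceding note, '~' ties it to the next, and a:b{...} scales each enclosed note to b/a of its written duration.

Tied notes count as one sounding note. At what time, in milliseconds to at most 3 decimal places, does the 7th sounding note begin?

1. 0.0ms @ 0 + 338.346ms (3/4)
2. 338.346ms @ 3/4 + 338.346ms (3/4)
3. 676.692ms @ 3/2 + 225.564ms (1/2)
4. 902.256ms @ 2 + 225.564ms (1/2)
5. 1127.82ms @ 5/2 + 225.564ms (1/2)
6. 1353.383ms @ 3 + 193.34ms (3/7)
7. 1546.724ms @ 24/7 + 193.34ms (3/7)
8. 1740.064ms @ 27/7 + 193.34ms (3/7)
9. 1933.405ms @ 30/7 + 193.34ms (3/7)
10. 2126.745ms @ 33/7 + 193.34ms (3/7)
11. 2320.086ms @ 36/7 + 193.34ms (3/7)
12. 2513.426ms @ 39/7 + 580.021ms (9/7)
13. 3093.448ms @ 48/7 + 193.34ms (3/7)
14. 3286.788ms @ 51/7 + 193.34ms (3/7)
15. 3480.129ms @ 54/7 + 193.34ms (3/7)
16. 3673.469ms @ 57/7 + 193.34ms (3/7)
17. 3866.81ms @ 60/7 + 193.34ms (3/7)

note 7 onset = 24/7b = 1546.724ms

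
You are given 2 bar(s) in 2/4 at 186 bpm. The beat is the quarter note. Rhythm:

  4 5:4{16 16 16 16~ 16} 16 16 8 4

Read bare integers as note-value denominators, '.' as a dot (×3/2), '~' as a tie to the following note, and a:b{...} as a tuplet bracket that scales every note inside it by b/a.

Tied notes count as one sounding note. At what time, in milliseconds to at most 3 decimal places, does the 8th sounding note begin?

note 8 onset = 5/2b = 806.452ms

1. 0.0ms @ 0 + 322.581ms (1)
2. 322.581ms @ 1 + 64.516ms (1/5)
3. 387.097ms @ 6/5 + 64.516ms (1/5)
4. 451.613ms @ 7/5 + 64.516ms (1/5)
5. 516.129ms @ 8/5 + 129.032ms (2/5)
6. 645.161ms @ 2 + 80.645ms (1/4)
7. 725.806ms @ 9/4 + 80.645ms (1/4)
8. 806.452ms @ 5/2 + 161.29ms (1/2)
9. 967.742ms @ 3 + 322.581ms (1)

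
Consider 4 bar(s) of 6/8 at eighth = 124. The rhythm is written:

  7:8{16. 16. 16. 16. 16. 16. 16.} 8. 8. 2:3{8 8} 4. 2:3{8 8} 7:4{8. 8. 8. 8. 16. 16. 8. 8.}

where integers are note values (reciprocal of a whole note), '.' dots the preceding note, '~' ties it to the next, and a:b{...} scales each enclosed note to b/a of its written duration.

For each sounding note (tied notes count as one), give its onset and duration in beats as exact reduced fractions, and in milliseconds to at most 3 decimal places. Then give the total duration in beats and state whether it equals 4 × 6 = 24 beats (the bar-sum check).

1) 0.0ms=0b +414.747ms=6/7b
2) 414.747ms=6/7b +414.747ms=6/7b
3) 829.493ms=12/7b +414.747ms=6/7b
4) 1244.24ms=18/7b +414.747ms=6/7b
5) 1658.986ms=24/7b +414.747ms=6/7b
6) 2073.733ms=30/7b +414.747ms=6/7b
7) 2488.479ms=36/7b +414.747ms=6/7b
8) 2903.226ms=6b +725.806ms=3/2b
9) 3629.032ms=15/2b +725.806ms=3/2b
10) 4354.839ms=9b +725.806ms=3/2b
11) 5080.645ms=21/2b +725.806ms=3/2b
12) 5806.452ms=12b +1451.613ms=3b
13) 7258.065ms=15b +725.806ms=3/2b
14) 7983.871ms=33/2b +725.806ms=3/2b
15) 8709.677ms=18b +414.747ms=6/7b
16) 9124.424ms=132/7b +414.747ms=6/7b
17) 9539.171ms=138/7b +414.747ms=6/7b
18) 9953.917ms=144/7b +414.747ms=6/7b
19) 10368.664ms=150/7b +207.373ms=3/7b
20) 10576.037ms=153/7b +207.373ms=3/7b
21) 10783.41ms=156/7b +414.747ms=6/7b
22) 11198.157ms=162/7b +414.747ms=6/7b
Σ=24b of 24 (124bpm 6/8) — PASS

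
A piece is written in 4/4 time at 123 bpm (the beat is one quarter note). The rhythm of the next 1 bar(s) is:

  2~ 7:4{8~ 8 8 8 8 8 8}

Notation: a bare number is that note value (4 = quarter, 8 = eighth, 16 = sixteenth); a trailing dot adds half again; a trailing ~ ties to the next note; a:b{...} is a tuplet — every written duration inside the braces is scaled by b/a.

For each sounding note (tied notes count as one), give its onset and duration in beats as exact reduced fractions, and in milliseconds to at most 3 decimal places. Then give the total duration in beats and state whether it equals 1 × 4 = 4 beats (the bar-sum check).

1) 0.0ms=0b +1254.355ms=18/7b
2) 1254.355ms=18/7b +139.373ms=2/7b
3) 1393.728ms=20/7b +139.373ms=2/7b
4) 1533.101ms=22/7b +139.373ms=2/7b
5) 1672.474ms=24/7b +139.373ms=2/7b
6) 1811.847ms=26/7b +139.373ms=2/7b
Σ=4b of 4 (123bpm 4/4) — PASS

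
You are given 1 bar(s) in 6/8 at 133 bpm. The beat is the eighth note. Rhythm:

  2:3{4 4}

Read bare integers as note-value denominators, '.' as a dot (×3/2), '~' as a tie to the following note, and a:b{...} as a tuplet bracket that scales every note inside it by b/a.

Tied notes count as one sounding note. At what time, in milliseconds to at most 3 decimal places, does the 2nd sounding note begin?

1. 0.0ms @ 0 + 1353.383ms (3)
2. 1353.383ms @ 3 + 1353.383ms (3)

note 2 onset = 3b = 1353.383ms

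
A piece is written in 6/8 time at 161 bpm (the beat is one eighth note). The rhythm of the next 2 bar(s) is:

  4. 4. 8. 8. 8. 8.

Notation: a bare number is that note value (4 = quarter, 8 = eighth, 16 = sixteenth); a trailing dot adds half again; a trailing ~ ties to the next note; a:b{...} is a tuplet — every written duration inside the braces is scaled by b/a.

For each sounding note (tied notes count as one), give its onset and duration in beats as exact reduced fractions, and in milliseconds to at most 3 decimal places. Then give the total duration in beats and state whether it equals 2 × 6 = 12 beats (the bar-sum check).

1) 0.0ms=0b +1118.012ms=3b
2) 1118.012ms=3b +1118.012ms=3b
3) 2236.025ms=6b +559.006ms=3/2b
4) 2795.031ms=15/2b +559.006ms=3/2b
5) 3354.037ms=9b +559.006ms=3/2b
6) 3913.043ms=21/2b +559.006ms=3/2b
Σ=12b of 12 (161bpm 6/8) — PASS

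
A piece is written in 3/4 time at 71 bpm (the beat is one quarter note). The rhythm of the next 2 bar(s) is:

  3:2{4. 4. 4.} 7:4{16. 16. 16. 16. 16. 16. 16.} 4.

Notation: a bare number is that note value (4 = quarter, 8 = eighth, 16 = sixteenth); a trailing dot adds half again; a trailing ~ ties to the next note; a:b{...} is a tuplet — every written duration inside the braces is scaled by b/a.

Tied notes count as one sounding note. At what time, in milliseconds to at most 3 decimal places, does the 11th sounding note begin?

1. 0.0ms @ 0 + 845.07ms (1)
2. 845.07ms @ 1 + 845.07ms (1)
3. 1690.141ms @ 2 + 845.07ms (1)
4. 2535.211ms @ 3 + 181.087ms (3/14)
5. 2716.298ms @ 45/14 + 181.087ms (3/14)
6. 2897.384ms @ 24/7 + 181.087ms (3/14)
7. 3078.471ms @ 51/14 + 181.087ms (3/14)
8. 3259.557ms @ 27/7 + 181.087ms (3/14)
9. 3440.644ms @ 57/14 + 181.087ms (3/14)
10. 3621.73ms @ 30/7 + 181.087ms (3/14)
11. 3802.817ms @ 9/2 + 1267.606ms (3/2)

note 11 onset = 9/2b = 3802.817ms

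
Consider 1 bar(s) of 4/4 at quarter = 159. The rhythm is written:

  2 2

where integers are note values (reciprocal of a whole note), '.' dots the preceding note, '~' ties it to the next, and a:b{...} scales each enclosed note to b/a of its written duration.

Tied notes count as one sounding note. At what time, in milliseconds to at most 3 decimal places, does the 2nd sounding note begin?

1. 0.0ms @ 0 + 754.717ms (2)
2. 754.717ms @ 2 + 754.717ms (2)

note 2 onset = 2b = 754.717ms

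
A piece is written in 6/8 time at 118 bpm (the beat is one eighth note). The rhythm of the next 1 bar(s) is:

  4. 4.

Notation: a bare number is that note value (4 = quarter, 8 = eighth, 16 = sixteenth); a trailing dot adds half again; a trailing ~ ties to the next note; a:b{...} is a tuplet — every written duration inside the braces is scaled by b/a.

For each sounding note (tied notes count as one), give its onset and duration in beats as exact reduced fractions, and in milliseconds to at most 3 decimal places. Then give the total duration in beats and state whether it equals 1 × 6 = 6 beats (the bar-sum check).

1) 0.0ms=0b +1525.424ms=3b
2) 1525.424ms=3b +1525.424ms=3b
Σ=6b of 6 (118bpm 6/8) — PASS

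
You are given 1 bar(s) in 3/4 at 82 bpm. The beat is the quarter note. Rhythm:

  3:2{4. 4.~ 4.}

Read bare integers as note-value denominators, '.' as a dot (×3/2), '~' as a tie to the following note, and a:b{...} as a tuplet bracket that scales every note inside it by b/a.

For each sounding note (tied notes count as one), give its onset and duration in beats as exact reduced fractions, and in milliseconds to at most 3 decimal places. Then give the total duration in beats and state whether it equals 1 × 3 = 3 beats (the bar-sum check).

1) 0.0ms=0b +731.707ms=1b
2) 731.707ms=1b +1463.415ms=2b
Σ=3b of 3 (82bpm 3/4) — PASS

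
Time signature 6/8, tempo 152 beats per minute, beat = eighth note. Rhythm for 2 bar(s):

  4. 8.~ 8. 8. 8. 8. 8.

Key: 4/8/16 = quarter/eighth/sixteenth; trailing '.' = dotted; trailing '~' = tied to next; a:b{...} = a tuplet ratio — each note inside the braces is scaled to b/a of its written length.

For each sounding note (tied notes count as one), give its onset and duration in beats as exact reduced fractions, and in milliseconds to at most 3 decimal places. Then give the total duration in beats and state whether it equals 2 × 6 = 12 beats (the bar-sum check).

1) 0.0ms=0b +1184.211ms=3b
2) 1184.211ms=3b +1184.211ms=3b
3) 2368.421ms=6b +592.105ms=3/2b
4) 2960.526ms=15/2b +592.105ms=3/2b
5) 3552.632ms=9b +592.105ms=3/2b
6) 4144.737ms=21/2b +592.105ms=3/2b
Σ=12b of 12 (152bpm 6/8) — PASS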